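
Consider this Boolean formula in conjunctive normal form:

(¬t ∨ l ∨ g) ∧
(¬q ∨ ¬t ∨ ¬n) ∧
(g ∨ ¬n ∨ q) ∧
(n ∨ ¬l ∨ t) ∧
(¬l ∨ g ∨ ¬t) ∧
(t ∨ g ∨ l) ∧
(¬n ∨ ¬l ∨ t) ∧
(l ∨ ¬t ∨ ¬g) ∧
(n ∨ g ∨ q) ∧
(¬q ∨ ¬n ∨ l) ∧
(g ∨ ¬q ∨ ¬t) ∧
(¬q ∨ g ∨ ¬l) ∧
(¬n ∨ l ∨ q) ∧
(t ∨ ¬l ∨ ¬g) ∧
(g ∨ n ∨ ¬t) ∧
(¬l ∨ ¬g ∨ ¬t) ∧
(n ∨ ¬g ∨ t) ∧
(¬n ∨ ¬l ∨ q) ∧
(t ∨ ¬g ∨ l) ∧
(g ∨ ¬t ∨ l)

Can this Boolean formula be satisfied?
No

No, the formula is not satisfiable.

No assignment of truth values to the variables can make all 20 clauses true simultaneously.

The formula is UNSAT (unsatisfiable).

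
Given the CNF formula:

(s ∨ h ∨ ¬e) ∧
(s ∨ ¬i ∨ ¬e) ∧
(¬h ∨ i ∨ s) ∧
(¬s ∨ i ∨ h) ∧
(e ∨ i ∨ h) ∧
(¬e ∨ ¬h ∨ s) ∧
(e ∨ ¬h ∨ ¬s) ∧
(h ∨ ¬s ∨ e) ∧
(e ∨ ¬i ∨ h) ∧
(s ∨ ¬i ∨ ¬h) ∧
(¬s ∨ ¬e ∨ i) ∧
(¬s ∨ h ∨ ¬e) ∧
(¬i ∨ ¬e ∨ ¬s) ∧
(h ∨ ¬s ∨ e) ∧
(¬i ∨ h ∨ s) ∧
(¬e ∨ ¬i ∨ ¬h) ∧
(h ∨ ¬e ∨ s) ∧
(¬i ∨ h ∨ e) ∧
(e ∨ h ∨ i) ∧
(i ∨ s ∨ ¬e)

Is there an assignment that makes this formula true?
No

No, the formula is not satisfiable.

No assignment of truth values to the variables can make all 20 clauses true simultaneously.

The formula is UNSAT (unsatisfiable).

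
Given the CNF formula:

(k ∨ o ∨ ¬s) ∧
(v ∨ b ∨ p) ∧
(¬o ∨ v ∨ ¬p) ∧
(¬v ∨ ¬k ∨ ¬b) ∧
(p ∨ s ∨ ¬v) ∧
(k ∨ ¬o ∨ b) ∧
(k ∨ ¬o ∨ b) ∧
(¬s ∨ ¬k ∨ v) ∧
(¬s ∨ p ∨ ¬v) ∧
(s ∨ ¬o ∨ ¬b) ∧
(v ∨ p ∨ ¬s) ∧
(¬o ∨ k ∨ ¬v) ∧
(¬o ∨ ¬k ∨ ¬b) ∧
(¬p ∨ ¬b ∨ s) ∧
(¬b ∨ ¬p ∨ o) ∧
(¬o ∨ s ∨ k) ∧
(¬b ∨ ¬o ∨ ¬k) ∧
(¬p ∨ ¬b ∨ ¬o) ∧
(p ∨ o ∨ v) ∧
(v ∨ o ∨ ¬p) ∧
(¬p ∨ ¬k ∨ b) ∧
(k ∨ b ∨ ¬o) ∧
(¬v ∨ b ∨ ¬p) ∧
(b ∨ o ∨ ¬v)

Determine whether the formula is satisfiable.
No

No, the formula is not satisfiable.

No assignment of truth values to the variables can make all 24 clauses true simultaneously.

The formula is UNSAT (unsatisfiable).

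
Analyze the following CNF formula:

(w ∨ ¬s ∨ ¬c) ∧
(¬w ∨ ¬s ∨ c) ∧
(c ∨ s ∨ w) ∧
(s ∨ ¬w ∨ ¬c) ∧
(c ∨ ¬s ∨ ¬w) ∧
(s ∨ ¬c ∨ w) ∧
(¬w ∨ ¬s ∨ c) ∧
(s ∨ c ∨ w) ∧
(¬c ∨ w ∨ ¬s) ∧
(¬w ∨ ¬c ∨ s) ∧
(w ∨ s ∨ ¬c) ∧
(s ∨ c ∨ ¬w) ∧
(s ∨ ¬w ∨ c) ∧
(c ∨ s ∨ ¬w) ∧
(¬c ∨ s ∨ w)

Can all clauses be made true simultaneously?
Yes

Yes, the formula is satisfiable.

One satisfying assignment is: w=True, c=True, s=True

Verification: With this assignment, all 15 clauses evaluate to true.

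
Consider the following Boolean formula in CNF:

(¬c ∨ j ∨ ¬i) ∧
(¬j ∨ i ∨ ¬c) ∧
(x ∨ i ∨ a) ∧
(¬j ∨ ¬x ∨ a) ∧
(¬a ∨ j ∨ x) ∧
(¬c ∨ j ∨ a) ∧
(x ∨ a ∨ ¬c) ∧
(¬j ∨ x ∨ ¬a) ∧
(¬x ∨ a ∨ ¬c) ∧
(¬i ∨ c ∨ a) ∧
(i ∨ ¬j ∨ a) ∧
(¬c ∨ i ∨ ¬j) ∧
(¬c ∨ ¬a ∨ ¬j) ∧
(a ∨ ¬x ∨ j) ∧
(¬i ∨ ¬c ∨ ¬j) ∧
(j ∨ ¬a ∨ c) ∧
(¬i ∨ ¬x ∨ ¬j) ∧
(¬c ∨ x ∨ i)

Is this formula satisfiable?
Yes

Yes, the formula is satisfiable.

One satisfying assignment is: a=True, x=True, c=True, j=False, i=False

Verification: With this assignment, all 18 clauses evaluate to true.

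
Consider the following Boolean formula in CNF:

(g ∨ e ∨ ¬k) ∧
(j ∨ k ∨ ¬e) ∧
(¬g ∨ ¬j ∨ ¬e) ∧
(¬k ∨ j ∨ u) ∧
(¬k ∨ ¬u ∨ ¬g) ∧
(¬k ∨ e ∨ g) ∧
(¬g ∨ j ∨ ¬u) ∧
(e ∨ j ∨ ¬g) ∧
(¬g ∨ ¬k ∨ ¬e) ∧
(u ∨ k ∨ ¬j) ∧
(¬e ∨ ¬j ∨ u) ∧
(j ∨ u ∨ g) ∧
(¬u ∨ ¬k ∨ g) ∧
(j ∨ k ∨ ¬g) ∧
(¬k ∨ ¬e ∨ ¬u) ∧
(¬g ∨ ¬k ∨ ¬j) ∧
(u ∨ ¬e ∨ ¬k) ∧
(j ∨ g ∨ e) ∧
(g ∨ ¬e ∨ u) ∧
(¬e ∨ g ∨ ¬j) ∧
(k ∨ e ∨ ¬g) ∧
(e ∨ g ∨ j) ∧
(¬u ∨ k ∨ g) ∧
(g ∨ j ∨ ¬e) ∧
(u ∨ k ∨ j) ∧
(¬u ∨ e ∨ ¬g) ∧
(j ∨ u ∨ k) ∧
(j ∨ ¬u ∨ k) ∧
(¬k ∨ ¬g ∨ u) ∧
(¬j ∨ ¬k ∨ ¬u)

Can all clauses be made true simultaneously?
No

No, the formula is not satisfiable.

No assignment of truth values to the variables can make all 30 clauses true simultaneously.

The formula is UNSAT (unsatisfiable).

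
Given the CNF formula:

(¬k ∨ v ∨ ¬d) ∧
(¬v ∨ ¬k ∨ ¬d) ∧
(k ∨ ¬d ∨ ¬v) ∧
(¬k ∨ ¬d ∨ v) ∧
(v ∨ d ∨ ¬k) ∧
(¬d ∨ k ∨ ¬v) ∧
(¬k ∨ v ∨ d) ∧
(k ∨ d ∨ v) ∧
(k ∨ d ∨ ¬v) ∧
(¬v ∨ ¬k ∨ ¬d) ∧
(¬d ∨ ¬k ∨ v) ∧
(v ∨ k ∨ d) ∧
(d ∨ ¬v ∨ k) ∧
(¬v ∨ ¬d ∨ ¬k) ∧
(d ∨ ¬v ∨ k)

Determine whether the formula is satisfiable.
Yes

Yes, the formula is satisfiable.

One satisfying assignment is: v=True, d=False, k=True

Verification: With this assignment, all 15 clauses evaluate to true.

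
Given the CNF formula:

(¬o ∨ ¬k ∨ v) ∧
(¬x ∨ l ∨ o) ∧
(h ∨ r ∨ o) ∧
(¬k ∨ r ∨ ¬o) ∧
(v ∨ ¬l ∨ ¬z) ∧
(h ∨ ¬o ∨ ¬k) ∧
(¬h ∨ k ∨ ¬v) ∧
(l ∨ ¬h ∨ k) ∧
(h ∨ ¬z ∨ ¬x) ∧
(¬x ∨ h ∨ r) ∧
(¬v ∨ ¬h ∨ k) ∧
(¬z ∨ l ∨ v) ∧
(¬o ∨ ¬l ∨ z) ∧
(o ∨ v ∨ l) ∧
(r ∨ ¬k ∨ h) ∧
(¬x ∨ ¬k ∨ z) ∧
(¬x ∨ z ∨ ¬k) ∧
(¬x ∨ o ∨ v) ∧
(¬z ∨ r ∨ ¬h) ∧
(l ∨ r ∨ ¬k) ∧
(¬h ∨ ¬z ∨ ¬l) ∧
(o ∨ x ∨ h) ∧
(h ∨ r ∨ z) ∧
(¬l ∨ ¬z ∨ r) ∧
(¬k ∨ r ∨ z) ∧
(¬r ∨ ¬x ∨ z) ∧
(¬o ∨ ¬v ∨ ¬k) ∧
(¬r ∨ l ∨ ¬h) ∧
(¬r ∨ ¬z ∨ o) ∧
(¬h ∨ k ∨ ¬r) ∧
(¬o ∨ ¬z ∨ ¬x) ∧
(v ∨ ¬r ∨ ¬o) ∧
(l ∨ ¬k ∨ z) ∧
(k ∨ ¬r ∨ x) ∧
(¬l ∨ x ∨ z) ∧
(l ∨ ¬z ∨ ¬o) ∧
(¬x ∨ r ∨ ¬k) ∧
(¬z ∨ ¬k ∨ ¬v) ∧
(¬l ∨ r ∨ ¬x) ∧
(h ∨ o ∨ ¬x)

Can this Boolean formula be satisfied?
No

No, the formula is not satisfiable.

No assignment of truth values to the variables can make all 40 clauses true simultaneously.

The formula is UNSAT (unsatisfiable).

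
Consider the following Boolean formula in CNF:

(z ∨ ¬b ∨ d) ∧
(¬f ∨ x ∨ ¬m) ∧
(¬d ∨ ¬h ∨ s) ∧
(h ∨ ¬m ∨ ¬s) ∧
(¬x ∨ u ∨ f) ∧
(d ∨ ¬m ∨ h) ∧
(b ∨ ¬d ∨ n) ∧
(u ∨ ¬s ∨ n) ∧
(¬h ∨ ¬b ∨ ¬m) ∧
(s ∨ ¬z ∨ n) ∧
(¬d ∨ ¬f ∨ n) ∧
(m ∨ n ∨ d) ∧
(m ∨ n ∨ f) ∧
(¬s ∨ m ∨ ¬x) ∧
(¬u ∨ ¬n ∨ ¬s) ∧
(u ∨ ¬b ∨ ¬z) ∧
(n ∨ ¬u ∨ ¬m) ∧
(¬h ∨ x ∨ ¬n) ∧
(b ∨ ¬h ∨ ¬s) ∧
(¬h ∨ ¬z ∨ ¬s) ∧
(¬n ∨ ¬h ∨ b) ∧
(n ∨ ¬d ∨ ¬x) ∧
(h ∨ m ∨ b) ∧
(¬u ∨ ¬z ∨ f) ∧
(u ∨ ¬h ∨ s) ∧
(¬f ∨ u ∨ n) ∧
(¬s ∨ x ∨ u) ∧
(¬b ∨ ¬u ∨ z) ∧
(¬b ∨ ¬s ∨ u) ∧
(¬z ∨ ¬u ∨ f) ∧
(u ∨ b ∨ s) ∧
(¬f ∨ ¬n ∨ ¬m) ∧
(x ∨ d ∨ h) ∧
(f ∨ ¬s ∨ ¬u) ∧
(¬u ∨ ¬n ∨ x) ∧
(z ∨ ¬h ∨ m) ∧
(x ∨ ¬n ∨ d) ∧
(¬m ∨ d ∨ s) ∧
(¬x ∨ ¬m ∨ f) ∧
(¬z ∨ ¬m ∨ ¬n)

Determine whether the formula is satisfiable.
Yes

Yes, the formula is satisfiable.

One satisfying assignment is: d=True, s=False, n=False, x=False, f=False, u=False, b=True, z=False, m=True, h=False

Verification: With this assignment, all 40 clauses evaluate to true.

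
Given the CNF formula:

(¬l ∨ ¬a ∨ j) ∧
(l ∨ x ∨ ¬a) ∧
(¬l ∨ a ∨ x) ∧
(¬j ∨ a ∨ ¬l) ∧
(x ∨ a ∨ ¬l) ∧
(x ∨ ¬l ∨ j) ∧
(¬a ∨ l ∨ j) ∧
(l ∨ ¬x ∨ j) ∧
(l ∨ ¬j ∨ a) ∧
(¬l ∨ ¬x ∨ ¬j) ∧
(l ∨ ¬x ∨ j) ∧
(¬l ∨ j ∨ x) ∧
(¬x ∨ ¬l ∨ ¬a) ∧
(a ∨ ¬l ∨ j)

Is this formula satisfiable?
Yes

Yes, the formula is satisfiable.

One satisfying assignment is: x=False, j=False, a=False, l=False

Verification: With this assignment, all 14 clauses evaluate to true.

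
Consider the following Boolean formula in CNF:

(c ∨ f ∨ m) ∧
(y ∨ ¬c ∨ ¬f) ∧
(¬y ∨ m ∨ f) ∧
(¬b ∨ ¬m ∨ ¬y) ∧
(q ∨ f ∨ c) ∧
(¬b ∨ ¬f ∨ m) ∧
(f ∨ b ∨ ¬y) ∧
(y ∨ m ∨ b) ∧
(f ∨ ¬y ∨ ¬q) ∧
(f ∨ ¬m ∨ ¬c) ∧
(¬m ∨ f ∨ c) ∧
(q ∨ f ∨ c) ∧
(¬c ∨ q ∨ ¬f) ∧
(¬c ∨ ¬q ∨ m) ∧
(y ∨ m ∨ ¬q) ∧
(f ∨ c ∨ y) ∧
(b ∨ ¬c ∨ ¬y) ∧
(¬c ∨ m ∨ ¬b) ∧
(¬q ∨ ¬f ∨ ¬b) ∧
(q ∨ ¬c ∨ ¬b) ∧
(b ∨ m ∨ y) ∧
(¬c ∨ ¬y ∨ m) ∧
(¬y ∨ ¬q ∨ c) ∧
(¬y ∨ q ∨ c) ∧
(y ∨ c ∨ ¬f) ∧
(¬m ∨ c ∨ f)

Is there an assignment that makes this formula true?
No

No, the formula is not satisfiable.

No assignment of truth values to the variables can make all 26 clauses true simultaneously.

The formula is UNSAT (unsatisfiable).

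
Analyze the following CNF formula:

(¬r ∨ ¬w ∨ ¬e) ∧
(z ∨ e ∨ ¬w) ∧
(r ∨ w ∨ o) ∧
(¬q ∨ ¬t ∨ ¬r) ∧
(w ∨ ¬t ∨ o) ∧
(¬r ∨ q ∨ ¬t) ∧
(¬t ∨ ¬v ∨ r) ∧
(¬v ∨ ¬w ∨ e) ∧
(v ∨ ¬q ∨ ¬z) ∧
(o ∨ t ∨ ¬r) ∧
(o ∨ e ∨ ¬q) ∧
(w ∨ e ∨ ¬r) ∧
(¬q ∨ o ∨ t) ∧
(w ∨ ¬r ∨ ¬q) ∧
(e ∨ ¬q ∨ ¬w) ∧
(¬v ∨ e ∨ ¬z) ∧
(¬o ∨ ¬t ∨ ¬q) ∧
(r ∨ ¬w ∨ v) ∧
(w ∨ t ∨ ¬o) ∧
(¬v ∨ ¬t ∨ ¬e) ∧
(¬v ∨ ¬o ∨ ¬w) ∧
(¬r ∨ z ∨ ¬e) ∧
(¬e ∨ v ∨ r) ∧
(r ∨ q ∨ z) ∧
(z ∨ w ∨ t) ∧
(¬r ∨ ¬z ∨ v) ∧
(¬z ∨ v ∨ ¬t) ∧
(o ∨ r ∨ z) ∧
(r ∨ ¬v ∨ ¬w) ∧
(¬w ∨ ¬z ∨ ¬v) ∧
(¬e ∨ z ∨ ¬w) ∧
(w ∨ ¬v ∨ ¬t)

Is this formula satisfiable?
No

No, the formula is not satisfiable.

No assignment of truth values to the variables can make all 32 clauses true simultaneously.

The formula is UNSAT (unsatisfiable).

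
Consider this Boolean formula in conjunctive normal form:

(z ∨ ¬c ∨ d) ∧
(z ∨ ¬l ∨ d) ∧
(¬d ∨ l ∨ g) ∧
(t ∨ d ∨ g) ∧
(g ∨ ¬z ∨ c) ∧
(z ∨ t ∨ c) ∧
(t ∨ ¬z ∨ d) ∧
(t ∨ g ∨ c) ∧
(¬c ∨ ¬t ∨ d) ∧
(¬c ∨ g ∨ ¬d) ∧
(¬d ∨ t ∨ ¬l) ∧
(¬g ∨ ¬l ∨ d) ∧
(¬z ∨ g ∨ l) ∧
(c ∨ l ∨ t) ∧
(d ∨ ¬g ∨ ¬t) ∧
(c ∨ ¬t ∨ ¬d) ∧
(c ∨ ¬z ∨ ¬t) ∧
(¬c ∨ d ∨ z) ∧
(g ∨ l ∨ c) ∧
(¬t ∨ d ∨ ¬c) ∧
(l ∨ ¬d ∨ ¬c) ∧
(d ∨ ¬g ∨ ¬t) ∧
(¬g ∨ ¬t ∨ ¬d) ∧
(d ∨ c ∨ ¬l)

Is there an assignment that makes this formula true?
No

No, the formula is not satisfiable.

No assignment of truth values to the variables can make all 24 clauses true simultaneously.

The formula is UNSAT (unsatisfiable).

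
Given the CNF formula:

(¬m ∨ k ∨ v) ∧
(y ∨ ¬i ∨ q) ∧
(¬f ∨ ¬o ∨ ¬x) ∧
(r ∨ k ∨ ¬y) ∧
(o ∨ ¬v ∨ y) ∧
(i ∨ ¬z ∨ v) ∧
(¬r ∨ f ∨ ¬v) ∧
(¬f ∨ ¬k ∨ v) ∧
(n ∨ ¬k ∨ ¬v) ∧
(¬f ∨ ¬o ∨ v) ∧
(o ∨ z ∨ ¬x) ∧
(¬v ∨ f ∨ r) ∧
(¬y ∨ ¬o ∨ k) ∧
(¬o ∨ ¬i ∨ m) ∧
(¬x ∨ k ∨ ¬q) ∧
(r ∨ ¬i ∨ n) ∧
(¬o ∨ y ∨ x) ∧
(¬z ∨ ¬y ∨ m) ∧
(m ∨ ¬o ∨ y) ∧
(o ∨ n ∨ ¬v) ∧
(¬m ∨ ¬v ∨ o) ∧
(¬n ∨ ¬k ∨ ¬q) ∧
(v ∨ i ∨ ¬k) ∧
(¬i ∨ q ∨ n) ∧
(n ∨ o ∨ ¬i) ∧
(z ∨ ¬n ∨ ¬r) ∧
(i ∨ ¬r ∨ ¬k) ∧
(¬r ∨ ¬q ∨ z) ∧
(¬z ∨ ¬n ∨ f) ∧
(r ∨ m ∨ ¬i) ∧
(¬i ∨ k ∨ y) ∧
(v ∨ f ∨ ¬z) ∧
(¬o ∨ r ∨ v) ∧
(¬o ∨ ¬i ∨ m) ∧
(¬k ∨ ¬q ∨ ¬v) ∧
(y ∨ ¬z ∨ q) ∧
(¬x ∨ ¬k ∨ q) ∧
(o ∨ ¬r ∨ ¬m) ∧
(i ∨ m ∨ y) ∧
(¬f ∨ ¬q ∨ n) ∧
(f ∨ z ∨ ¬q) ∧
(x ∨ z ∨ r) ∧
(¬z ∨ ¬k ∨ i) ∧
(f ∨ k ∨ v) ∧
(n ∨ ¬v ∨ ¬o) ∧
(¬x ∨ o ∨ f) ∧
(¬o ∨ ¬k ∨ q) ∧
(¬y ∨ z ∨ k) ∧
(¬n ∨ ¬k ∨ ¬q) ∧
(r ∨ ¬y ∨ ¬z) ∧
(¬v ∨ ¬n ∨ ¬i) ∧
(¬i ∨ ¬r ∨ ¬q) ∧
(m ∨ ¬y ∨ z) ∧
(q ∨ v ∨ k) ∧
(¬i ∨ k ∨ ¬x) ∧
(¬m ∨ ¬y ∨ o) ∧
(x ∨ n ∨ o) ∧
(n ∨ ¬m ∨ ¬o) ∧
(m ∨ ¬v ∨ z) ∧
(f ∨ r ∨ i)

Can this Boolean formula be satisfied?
No

No, the formula is not satisfiable.

No assignment of truth values to the variables can make all 60 clauses true simultaneously.

The formula is UNSAT (unsatisfiable).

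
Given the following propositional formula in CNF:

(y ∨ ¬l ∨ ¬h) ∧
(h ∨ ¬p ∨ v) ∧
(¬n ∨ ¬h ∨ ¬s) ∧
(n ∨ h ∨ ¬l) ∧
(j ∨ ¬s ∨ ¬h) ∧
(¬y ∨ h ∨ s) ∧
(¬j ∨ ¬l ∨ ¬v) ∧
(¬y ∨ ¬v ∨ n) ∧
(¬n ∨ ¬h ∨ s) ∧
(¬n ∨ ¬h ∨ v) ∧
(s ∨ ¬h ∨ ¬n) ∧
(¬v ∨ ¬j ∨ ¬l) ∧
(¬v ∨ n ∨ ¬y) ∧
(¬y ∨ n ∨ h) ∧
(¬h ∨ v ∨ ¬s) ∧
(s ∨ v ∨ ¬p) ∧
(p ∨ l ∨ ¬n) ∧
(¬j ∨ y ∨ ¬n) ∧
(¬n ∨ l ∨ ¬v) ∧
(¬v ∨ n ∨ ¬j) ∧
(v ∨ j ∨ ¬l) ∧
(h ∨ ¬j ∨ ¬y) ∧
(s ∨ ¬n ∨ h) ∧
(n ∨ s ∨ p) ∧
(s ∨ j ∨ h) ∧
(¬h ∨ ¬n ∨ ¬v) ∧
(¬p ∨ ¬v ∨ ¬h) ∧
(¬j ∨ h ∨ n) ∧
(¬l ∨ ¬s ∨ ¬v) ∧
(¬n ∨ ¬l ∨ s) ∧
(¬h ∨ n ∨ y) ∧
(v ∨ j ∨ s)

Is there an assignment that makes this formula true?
Yes

Yes, the formula is satisfiable.

One satisfying assignment is: y=False, p=True, v=True, l=False, h=False, n=False, s=True, j=False

Verification: With this assignment, all 32 clauses evaluate to true.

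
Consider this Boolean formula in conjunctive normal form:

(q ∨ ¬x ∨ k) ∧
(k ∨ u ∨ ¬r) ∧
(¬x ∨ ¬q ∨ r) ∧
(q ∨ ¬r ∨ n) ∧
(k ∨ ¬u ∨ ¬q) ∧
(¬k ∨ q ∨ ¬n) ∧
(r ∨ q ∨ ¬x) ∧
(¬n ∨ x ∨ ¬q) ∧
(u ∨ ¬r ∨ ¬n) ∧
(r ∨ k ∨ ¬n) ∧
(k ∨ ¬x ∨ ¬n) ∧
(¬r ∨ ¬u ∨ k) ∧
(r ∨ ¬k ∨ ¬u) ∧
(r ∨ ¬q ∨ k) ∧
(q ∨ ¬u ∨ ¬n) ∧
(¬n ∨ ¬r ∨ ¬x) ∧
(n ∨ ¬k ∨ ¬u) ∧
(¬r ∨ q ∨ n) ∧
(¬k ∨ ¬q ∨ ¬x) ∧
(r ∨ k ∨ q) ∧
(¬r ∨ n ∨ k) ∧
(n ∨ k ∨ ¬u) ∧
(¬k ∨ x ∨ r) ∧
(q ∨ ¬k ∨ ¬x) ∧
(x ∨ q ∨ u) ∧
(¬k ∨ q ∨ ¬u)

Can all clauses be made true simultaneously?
Yes

Yes, the formula is satisfiable.

One satisfying assignment is: r=True, q=True, n=False, u=False, k=True, x=False

Verification: With this assignment, all 26 clauses evaluate to true.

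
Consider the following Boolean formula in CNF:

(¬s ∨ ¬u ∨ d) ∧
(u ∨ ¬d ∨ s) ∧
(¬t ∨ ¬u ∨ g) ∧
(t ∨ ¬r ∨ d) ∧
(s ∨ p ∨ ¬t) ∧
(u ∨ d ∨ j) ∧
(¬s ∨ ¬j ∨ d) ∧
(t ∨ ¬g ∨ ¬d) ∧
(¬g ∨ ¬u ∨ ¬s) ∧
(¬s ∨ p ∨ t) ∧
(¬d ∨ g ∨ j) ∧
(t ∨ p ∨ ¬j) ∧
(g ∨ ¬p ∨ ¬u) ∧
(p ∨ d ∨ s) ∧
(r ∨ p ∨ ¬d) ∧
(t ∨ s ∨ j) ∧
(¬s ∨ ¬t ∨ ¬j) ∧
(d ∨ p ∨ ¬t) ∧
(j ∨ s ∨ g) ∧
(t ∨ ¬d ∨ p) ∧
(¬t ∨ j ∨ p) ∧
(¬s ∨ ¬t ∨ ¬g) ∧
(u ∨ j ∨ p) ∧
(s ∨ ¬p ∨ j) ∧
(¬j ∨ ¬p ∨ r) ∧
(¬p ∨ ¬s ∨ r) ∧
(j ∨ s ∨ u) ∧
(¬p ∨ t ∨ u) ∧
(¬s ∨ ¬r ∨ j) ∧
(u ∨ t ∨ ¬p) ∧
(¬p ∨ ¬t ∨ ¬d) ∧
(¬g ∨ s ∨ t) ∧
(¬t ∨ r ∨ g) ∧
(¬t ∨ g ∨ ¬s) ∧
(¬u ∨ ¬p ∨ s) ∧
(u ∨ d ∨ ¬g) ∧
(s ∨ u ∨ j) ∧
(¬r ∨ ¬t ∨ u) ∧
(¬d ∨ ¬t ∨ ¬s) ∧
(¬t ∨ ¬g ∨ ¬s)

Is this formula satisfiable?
No

No, the formula is not satisfiable.

No assignment of truth values to the variables can make all 40 clauses true simultaneously.

The formula is UNSAT (unsatisfiable).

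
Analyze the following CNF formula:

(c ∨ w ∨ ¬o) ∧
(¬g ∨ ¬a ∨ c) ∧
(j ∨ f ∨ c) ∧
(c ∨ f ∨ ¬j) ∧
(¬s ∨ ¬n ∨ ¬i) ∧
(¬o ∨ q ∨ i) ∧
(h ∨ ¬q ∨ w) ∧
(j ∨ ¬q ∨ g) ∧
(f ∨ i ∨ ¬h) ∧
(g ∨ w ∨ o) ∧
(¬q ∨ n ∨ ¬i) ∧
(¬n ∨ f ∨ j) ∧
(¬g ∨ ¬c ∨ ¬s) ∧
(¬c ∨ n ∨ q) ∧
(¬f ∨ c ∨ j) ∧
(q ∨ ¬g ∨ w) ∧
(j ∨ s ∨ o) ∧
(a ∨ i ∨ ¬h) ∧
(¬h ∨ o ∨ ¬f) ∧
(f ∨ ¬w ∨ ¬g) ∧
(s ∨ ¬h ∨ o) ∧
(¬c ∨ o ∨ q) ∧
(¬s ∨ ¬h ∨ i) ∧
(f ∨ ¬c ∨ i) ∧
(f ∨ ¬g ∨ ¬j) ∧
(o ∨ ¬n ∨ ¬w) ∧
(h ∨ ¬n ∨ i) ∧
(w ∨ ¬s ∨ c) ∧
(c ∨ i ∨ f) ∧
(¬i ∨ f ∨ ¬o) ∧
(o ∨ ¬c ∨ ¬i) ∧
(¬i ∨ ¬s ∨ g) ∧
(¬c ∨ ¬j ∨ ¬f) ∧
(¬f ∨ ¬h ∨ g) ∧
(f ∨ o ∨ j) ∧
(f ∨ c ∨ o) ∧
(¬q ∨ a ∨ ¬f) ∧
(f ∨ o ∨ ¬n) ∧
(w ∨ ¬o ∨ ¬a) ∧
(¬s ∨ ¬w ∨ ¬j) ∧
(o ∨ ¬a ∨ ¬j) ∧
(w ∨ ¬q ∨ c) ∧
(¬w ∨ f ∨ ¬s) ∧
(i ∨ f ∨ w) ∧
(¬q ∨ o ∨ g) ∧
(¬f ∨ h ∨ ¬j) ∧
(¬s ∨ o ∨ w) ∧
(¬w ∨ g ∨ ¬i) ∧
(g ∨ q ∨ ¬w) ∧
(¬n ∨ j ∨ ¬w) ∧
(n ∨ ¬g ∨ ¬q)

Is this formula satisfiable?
Yes

Yes, the formula is satisfiable.

One satisfying assignment is: j=True, c=False, q=False, g=True, o=True, s=False, w=True, a=False, i=True, n=False, f=True, h=True

Verification: With this assignment, all 51 clauses evaluate to true.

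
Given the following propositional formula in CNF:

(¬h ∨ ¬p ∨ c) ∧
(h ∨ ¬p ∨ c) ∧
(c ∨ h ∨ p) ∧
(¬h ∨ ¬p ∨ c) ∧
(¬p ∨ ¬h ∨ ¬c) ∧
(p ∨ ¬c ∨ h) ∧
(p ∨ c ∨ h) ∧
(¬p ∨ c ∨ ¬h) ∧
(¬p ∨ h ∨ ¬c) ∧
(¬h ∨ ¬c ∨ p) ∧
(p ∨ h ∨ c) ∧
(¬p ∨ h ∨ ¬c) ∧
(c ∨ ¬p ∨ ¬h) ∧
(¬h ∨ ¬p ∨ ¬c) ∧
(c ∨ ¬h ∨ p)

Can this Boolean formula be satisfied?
No

No, the formula is not satisfiable.

No assignment of truth values to the variables can make all 15 clauses true simultaneously.

The formula is UNSAT (unsatisfiable).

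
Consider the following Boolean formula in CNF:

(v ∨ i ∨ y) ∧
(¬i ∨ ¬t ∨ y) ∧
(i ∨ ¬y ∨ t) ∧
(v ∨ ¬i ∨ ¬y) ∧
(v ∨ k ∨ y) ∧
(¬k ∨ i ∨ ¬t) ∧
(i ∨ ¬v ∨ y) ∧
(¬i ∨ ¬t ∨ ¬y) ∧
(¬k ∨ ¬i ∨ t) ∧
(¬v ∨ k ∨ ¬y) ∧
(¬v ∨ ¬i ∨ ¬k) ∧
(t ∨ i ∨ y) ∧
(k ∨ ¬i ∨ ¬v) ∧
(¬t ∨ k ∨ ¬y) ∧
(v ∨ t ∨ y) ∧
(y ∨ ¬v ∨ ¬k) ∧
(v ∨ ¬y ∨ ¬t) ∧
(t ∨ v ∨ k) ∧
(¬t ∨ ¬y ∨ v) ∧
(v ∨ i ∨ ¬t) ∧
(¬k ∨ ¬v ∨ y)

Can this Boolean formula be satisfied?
No

No, the formula is not satisfiable.

No assignment of truth values to the variables can make all 21 clauses true simultaneously.

The formula is UNSAT (unsatisfiable).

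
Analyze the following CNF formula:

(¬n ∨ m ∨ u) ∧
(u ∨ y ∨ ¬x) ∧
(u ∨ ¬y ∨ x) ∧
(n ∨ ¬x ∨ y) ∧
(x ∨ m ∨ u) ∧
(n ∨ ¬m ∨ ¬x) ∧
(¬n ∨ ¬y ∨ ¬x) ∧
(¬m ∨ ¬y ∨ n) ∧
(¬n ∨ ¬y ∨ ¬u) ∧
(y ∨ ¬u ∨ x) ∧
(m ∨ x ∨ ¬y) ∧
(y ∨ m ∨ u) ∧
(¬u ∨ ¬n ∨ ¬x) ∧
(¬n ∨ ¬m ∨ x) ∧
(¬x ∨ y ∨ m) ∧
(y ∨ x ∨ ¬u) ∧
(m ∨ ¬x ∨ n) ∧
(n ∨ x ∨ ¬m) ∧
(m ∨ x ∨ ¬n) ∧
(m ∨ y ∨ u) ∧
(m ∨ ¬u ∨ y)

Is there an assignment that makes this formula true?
No

No, the formula is not satisfiable.

No assignment of truth values to the variables can make all 21 clauses true simultaneously.

The formula is UNSAT (unsatisfiable).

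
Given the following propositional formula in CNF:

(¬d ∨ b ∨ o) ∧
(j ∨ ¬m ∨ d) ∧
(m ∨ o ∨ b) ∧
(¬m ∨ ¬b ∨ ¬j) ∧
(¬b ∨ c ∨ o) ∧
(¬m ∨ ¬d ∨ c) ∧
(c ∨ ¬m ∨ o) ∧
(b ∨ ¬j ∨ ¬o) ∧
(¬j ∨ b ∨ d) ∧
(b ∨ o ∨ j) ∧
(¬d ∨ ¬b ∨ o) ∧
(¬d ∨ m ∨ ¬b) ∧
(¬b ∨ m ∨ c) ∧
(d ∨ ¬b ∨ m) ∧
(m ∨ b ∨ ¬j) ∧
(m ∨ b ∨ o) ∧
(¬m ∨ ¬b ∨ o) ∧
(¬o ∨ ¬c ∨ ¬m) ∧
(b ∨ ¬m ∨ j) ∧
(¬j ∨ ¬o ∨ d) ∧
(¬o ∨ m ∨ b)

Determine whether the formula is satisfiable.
No

No, the formula is not satisfiable.

No assignment of truth values to the variables can make all 21 clauses true simultaneously.

The formula is UNSAT (unsatisfiable).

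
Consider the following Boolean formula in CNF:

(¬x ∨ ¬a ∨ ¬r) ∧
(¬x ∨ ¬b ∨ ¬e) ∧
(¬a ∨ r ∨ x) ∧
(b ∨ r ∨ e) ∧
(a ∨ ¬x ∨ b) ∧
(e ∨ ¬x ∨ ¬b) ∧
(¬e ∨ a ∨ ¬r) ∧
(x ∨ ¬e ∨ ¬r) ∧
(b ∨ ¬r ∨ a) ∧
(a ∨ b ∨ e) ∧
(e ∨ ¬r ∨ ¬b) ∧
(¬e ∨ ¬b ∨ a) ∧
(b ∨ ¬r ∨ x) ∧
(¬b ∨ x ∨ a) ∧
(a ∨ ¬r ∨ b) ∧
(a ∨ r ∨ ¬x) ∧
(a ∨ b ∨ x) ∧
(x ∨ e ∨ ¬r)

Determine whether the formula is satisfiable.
Yes

Yes, the formula is satisfiable.

One satisfying assignment is: r=False, a=True, x=True, e=True, b=False

Verification: With this assignment, all 18 clauses evaluate to true.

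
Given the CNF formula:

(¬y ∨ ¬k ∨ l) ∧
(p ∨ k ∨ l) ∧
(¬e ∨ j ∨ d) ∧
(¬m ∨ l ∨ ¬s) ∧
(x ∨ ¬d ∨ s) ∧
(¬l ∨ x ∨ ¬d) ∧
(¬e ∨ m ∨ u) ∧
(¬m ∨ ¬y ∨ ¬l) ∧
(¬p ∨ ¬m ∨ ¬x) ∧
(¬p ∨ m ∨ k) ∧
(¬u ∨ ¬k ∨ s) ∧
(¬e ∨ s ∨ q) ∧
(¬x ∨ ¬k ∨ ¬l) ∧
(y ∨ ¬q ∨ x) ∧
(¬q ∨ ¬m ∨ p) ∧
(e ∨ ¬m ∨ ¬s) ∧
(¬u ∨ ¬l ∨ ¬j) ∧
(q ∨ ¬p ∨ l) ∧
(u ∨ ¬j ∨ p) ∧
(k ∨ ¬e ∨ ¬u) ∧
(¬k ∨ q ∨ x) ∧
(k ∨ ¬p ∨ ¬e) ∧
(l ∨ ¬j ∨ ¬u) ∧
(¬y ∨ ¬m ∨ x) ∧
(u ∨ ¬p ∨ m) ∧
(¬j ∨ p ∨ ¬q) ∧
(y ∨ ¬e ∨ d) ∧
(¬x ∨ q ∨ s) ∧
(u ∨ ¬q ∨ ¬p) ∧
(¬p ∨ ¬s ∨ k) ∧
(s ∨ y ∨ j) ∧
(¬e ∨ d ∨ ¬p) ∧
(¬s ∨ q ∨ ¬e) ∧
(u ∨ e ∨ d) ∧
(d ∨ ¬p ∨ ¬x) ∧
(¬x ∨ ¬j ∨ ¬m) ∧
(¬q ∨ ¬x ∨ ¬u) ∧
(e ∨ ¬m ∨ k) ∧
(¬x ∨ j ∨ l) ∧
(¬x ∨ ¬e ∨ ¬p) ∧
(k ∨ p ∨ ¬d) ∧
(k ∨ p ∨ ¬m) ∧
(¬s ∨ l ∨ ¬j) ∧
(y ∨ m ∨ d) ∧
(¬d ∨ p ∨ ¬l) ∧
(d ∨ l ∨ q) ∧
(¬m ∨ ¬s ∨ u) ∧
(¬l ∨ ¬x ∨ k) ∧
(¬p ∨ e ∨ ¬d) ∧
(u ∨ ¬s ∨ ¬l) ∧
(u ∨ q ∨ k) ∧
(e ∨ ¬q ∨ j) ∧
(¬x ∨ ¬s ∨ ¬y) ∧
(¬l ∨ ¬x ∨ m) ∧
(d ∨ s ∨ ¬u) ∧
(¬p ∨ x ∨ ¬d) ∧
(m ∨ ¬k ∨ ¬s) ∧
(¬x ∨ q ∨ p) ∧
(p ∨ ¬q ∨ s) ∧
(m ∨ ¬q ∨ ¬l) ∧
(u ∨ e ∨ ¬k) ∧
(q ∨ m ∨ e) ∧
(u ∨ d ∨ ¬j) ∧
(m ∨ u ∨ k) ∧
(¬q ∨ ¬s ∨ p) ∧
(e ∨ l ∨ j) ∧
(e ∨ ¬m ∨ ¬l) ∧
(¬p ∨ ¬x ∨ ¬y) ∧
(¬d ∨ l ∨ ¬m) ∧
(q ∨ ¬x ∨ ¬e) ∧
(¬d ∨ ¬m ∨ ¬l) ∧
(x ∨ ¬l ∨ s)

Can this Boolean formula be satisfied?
No

No, the formula is not satisfiable.

No assignment of truth values to the variables can make all 72 clauses true simultaneously.

The formula is UNSAT (unsatisfiable).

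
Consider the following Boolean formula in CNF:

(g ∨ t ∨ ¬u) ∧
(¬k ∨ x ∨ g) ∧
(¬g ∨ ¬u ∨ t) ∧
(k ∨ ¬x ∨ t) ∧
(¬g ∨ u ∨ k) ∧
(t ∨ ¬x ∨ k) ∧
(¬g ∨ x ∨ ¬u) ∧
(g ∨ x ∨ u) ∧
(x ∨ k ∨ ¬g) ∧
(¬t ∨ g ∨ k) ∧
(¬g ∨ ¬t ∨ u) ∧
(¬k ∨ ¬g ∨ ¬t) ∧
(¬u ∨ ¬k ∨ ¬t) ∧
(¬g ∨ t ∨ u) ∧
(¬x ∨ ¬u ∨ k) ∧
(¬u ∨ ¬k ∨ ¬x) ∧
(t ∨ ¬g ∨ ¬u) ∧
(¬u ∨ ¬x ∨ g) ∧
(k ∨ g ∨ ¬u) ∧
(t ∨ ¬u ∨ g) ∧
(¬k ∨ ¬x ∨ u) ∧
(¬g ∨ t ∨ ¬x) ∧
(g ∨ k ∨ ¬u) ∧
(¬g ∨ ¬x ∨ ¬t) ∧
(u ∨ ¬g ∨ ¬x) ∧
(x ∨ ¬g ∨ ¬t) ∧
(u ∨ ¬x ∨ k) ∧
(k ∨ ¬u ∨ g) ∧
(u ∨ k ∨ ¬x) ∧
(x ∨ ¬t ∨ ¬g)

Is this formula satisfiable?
No

No, the formula is not satisfiable.

No assignment of truth values to the variables can make all 30 clauses true simultaneously.

The formula is UNSAT (unsatisfiable).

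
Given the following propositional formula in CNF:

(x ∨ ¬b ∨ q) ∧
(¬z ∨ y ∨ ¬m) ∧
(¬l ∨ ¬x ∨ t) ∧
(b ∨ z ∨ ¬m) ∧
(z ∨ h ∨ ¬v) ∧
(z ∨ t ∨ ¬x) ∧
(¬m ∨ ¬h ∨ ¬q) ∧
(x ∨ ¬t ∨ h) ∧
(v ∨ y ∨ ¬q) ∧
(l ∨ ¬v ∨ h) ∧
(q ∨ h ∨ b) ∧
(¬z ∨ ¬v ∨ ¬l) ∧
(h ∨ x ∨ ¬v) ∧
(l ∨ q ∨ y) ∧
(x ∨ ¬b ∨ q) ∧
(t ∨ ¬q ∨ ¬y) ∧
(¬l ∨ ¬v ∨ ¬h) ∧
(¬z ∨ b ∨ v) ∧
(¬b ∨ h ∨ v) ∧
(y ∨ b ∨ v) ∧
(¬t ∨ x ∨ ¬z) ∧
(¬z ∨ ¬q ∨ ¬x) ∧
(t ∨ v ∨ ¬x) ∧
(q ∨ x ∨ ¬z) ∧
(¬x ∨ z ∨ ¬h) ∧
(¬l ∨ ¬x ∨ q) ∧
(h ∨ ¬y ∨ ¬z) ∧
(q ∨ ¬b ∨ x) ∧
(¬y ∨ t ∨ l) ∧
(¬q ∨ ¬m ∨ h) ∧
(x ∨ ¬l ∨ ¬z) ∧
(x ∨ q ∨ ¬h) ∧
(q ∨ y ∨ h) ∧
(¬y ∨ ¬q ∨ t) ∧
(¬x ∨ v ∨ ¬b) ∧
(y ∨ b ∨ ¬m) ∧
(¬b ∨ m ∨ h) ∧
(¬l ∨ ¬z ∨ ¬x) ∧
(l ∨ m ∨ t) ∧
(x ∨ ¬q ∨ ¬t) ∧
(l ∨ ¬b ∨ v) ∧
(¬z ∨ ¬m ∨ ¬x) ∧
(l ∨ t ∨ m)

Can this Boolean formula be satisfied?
Yes

Yes, the formula is satisfiable.

One satisfying assignment is: z=True, b=False, y=True, l=False, x=True, v=True, h=True, t=True, m=False, q=False

Verification: With this assignment, all 43 clauses evaluate to true.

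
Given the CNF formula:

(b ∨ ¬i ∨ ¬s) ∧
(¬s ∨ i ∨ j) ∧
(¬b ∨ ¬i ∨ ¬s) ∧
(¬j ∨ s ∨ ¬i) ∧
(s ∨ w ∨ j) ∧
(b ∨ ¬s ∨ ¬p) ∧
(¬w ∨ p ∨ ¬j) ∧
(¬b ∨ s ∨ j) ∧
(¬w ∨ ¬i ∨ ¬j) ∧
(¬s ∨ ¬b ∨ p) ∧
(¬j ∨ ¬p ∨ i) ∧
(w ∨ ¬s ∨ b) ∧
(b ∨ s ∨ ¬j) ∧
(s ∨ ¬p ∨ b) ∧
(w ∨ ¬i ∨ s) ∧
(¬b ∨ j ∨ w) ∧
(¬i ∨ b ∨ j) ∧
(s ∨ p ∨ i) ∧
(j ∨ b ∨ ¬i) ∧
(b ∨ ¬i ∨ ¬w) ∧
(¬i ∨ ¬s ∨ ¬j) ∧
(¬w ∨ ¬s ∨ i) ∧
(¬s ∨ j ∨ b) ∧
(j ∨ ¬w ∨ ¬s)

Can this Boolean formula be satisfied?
No

No, the formula is not satisfiable.

No assignment of truth values to the variables can make all 24 clauses true simultaneously.

The formula is UNSAT (unsatisfiable).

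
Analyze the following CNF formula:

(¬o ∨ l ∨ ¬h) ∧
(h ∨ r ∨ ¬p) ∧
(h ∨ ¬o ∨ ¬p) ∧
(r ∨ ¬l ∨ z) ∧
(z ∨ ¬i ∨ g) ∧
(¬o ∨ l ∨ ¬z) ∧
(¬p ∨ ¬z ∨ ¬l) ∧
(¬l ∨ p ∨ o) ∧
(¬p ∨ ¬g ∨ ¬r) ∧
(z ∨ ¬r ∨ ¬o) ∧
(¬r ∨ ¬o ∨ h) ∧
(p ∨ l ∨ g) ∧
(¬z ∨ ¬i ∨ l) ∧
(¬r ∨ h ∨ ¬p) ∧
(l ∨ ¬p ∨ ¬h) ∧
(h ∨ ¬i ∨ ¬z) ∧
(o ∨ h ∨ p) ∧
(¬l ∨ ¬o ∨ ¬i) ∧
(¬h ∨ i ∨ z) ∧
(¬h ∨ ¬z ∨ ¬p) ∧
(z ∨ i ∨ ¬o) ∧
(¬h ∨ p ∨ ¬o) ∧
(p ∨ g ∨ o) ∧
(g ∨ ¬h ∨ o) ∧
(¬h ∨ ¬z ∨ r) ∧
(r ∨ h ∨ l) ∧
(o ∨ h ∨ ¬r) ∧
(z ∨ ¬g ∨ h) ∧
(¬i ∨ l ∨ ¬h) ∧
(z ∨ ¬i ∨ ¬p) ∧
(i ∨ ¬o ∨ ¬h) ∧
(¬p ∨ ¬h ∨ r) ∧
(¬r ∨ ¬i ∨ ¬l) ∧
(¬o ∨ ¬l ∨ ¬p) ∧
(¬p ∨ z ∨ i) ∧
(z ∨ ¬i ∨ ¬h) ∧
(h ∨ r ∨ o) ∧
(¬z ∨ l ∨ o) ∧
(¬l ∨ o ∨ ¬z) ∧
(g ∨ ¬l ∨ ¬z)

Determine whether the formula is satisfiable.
Yes

Yes, the formula is satisfiable.

One satisfying assignment is: h=False, i=False, p=False, o=True, r=False, g=True, z=True, l=True

Verification: With this assignment, all 40 clauses evaluate to true.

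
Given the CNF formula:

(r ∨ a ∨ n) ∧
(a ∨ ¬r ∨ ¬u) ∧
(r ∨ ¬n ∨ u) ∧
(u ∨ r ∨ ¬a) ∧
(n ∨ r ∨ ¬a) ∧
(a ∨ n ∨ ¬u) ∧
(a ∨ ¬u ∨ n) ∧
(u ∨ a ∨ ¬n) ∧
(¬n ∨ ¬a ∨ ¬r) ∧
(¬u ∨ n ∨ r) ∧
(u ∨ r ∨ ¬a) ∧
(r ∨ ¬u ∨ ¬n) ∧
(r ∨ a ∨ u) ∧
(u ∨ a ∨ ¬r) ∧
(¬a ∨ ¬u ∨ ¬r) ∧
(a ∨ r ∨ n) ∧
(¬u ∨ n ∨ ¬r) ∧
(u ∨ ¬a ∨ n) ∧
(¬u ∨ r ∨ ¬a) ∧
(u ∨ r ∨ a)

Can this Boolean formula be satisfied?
No

No, the formula is not satisfiable.

No assignment of truth values to the variables can make all 20 clauses true simultaneously.

The formula is UNSAT (unsatisfiable).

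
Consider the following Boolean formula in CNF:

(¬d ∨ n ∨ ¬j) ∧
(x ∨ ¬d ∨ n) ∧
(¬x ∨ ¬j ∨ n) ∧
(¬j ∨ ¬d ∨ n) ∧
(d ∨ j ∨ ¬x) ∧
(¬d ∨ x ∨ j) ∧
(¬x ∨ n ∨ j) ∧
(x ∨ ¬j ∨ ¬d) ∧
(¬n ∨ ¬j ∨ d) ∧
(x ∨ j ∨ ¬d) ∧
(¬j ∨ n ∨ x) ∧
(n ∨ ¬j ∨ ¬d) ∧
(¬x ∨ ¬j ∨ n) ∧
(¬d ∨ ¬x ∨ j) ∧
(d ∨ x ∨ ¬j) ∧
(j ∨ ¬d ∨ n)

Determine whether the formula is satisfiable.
Yes

Yes, the formula is satisfiable.

One satisfying assignment is: j=False, x=False, n=False, d=False

Verification: With this assignment, all 16 clauses evaluate to true.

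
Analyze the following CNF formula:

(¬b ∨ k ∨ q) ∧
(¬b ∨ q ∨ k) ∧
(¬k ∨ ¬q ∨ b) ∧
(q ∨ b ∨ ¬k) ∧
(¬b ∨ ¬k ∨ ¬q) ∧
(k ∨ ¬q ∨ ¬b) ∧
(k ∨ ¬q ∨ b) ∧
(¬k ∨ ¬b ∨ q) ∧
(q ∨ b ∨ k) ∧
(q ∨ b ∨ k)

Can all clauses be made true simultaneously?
No

No, the formula is not satisfiable.

No assignment of truth values to the variables can make all 10 clauses true simultaneously.

The formula is UNSAT (unsatisfiable).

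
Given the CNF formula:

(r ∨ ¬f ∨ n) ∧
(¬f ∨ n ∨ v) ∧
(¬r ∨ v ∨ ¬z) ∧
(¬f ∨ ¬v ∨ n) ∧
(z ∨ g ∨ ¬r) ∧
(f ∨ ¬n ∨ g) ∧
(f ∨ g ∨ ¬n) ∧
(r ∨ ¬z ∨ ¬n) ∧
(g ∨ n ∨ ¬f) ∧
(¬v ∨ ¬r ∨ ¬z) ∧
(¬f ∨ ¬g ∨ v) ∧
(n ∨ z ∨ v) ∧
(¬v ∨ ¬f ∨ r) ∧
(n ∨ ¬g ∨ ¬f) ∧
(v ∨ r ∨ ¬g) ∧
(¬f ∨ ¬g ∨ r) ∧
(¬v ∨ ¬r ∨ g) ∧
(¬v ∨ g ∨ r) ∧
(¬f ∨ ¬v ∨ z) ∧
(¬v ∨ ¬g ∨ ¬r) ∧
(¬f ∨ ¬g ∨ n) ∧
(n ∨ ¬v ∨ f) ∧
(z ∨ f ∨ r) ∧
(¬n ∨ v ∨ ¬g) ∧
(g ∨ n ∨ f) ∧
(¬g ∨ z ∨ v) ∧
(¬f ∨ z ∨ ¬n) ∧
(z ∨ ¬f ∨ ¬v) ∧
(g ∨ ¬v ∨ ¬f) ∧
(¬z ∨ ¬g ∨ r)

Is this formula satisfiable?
No

No, the formula is not satisfiable.

No assignment of truth values to the variables can make all 30 clauses true simultaneously.

The formula is UNSAT (unsatisfiable).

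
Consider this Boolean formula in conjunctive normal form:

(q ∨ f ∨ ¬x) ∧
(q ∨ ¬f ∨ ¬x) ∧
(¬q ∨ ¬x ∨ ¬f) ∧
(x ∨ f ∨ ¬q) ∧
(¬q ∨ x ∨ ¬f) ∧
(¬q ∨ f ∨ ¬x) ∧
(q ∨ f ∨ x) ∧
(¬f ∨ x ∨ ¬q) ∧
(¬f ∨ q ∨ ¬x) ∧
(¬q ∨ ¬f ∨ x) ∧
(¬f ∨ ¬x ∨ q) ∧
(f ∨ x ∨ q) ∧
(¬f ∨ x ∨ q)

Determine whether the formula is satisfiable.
No

No, the formula is not satisfiable.

No assignment of truth values to the variables can make all 13 clauses true simultaneously.

The formula is UNSAT (unsatisfiable).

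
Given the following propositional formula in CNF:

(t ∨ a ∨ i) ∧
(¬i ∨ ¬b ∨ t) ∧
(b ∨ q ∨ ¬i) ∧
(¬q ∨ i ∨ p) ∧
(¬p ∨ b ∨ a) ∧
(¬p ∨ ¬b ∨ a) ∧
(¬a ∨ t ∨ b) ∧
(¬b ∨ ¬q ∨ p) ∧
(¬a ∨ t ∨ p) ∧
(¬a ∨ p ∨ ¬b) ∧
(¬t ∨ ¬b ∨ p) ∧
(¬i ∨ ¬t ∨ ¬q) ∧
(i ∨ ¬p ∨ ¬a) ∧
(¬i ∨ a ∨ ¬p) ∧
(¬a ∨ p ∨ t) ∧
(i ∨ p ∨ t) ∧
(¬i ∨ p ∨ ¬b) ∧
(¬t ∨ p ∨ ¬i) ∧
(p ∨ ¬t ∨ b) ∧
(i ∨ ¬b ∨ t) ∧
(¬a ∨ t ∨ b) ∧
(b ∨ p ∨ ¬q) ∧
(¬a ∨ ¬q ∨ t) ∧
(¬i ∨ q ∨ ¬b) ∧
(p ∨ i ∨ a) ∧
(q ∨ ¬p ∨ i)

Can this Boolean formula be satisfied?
No

No, the formula is not satisfiable.

No assignment of truth values to the variables can make all 26 clauses true simultaneously.

The formula is UNSAT (unsatisfiable).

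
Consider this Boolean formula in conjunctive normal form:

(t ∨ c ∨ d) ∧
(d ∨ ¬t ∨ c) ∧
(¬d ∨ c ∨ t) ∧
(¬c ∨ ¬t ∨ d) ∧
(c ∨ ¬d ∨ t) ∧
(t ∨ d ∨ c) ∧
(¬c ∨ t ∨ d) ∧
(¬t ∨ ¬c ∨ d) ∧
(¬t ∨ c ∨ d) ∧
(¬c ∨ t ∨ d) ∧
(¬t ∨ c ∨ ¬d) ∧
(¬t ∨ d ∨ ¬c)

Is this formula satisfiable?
Yes

Yes, the formula is satisfiable.

One satisfying assignment is: c=True, d=True, t=True

Verification: With this assignment, all 12 clauses evaluate to true.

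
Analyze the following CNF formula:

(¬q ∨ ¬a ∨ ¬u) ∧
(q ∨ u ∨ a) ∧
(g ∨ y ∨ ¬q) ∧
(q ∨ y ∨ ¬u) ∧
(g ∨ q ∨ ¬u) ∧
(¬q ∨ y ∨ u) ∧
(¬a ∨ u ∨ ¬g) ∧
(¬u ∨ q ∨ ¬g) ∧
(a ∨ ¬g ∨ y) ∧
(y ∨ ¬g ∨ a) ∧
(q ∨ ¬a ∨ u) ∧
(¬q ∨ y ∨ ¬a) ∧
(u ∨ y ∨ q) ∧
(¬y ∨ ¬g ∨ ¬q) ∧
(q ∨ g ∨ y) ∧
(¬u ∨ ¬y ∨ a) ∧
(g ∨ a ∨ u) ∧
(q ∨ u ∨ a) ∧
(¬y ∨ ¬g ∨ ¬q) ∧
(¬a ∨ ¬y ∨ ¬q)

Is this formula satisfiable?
No

No, the formula is not satisfiable.

No assignment of truth values to the variables can make all 20 clauses true simultaneously.

The formula is UNSAT (unsatisfiable).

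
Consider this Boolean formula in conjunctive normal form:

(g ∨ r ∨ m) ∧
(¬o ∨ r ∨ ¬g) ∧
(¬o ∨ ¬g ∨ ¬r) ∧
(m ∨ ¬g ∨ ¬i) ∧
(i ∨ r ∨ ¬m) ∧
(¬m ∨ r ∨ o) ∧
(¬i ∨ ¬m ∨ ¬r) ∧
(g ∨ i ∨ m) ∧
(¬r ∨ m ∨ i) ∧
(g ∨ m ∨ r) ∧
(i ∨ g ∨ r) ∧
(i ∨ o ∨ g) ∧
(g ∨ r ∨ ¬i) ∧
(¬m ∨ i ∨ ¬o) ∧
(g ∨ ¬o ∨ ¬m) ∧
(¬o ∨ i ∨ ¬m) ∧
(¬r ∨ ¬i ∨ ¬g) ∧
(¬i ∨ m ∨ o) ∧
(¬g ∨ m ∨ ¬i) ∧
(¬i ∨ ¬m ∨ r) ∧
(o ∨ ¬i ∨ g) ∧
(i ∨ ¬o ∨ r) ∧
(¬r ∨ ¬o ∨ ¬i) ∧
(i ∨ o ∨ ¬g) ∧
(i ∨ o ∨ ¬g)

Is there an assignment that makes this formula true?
No

No, the formula is not satisfiable.

No assignment of truth values to the variables can make all 25 clauses true simultaneously.

The formula is UNSAT (unsatisfiable).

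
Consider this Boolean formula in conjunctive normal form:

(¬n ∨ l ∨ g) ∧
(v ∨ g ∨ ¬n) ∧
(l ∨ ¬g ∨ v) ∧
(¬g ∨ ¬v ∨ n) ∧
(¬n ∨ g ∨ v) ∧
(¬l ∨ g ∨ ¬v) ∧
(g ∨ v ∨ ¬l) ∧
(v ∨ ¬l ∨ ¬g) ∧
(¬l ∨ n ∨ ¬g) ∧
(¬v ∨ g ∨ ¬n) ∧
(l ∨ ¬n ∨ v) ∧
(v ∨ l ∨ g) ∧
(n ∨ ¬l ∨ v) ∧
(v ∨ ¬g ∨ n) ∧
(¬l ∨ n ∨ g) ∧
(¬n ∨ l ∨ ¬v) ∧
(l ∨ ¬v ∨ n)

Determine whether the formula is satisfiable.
Yes

Yes, the formula is satisfiable.

One satisfying assignment is: v=True, n=True, l=True, g=True

Verification: With this assignment, all 17 clauses evaluate to true.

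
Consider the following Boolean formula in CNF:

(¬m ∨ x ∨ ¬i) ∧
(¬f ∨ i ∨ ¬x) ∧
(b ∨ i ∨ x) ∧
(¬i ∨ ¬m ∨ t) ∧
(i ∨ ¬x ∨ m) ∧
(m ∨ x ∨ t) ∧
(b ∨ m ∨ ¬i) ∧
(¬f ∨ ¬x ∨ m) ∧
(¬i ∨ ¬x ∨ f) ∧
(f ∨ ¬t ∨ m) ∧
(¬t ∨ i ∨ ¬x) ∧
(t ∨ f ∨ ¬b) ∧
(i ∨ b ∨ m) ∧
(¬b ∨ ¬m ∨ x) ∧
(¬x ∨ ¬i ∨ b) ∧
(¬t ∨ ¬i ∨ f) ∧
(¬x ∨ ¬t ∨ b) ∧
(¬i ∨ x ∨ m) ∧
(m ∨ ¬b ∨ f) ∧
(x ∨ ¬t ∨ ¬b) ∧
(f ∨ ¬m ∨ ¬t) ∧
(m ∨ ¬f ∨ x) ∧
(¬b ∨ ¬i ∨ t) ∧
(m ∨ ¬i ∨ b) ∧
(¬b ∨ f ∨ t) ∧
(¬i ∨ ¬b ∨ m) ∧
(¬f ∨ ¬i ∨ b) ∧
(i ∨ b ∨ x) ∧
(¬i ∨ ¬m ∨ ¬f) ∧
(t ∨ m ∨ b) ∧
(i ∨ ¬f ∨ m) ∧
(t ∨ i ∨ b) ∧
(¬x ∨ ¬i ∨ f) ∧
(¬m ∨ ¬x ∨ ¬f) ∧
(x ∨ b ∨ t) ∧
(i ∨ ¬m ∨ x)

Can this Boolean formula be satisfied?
No

No, the formula is not satisfiable.

No assignment of truth values to the variables can make all 36 clauses true simultaneously.

The formula is UNSAT (unsatisfiable).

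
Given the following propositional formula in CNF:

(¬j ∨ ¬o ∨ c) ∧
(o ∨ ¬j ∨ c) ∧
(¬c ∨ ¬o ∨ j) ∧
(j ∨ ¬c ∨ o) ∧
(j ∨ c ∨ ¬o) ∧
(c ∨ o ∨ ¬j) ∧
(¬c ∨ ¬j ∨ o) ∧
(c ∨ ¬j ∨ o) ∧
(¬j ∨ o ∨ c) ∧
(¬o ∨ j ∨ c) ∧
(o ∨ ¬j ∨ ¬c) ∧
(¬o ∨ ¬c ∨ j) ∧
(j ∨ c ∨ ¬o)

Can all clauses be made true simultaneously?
Yes

Yes, the formula is satisfiable.

One satisfying assignment is: c=False, o=False, j=False

Verification: With this assignment, all 13 clauses evaluate to true.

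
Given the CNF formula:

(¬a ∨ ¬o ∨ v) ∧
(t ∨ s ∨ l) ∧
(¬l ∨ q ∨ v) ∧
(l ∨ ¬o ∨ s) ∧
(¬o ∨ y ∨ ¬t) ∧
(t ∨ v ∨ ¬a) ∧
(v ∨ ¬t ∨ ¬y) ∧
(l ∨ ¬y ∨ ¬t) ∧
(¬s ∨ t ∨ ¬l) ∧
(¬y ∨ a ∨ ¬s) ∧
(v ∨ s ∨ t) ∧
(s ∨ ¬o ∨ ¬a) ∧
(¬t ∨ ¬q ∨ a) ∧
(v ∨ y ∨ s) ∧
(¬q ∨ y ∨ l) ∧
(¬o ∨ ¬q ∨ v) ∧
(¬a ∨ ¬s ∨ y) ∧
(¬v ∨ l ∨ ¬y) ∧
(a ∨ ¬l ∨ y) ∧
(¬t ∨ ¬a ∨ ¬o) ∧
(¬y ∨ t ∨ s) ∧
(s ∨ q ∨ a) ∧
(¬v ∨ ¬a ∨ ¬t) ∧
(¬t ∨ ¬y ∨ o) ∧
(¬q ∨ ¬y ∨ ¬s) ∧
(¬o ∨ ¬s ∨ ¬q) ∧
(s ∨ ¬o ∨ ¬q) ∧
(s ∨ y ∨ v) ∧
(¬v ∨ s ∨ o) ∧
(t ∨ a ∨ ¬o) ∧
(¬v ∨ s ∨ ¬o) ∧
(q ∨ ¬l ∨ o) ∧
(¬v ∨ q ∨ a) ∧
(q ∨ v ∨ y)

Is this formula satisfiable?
No

No, the formula is not satisfiable.

No assignment of truth values to the variables can make all 34 clauses true simultaneously.

The formula is UNSAT (unsatisfiable).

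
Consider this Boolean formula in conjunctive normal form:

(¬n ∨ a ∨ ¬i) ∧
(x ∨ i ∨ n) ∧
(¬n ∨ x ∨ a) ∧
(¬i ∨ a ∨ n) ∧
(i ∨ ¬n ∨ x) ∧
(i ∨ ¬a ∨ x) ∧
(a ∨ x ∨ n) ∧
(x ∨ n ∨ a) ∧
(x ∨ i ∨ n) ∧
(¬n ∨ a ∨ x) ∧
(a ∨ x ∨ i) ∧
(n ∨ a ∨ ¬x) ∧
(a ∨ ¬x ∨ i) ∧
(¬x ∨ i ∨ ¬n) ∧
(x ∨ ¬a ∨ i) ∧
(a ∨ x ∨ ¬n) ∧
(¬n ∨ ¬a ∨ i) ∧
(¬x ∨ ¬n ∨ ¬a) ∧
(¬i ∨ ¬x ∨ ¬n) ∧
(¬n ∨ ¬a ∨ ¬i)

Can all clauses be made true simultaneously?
Yes

Yes, the formula is satisfiable.

One satisfying assignment is: n=False, a=True, i=True, x=False

Verification: With this assignment, all 20 clauses evaluate to true.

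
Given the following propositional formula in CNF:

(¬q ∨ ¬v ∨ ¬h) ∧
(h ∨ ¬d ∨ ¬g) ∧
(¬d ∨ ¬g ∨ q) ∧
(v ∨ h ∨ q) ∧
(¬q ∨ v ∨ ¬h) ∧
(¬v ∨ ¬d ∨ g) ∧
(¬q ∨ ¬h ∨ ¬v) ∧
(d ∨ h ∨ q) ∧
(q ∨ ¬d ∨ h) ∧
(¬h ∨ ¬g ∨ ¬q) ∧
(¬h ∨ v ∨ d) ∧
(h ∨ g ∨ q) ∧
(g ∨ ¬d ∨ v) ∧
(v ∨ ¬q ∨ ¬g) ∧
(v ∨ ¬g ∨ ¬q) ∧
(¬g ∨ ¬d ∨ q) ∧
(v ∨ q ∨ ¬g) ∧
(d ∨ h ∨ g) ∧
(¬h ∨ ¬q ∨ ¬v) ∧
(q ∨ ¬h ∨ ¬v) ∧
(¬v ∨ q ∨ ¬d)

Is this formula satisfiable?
Yes

Yes, the formula is satisfiable.

One satisfying assignment is: v=True, d=False, h=False, q=True, g=True

Verification: With this assignment, all 21 clauses evaluate to true.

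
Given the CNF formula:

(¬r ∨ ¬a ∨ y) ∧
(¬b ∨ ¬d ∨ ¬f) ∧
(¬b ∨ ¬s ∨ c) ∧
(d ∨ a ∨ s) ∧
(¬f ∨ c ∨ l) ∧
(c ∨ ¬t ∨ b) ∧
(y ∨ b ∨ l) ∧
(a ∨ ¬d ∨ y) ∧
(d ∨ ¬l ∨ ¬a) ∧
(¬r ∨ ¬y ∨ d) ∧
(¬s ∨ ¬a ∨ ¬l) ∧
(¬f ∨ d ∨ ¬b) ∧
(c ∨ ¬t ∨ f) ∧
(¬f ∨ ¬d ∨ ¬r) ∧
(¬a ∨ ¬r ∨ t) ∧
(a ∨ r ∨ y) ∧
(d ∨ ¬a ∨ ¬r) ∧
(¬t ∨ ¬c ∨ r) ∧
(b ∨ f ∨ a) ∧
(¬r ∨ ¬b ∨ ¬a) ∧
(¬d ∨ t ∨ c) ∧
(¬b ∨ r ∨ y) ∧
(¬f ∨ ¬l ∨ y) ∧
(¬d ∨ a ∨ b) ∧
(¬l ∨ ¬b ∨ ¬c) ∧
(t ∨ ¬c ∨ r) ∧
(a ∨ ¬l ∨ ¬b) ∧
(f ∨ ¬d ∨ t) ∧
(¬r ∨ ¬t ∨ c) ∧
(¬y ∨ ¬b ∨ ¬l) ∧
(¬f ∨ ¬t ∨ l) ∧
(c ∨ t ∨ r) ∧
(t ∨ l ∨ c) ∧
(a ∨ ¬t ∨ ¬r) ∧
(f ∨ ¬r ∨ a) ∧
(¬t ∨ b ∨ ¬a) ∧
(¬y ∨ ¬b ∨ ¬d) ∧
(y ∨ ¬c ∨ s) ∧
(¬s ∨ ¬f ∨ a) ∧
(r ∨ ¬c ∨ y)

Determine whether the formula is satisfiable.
No

No, the formula is not satisfiable.

No assignment of truth values to the variables can make all 40 clauses true simultaneously.

The formula is UNSAT (unsatisfiable).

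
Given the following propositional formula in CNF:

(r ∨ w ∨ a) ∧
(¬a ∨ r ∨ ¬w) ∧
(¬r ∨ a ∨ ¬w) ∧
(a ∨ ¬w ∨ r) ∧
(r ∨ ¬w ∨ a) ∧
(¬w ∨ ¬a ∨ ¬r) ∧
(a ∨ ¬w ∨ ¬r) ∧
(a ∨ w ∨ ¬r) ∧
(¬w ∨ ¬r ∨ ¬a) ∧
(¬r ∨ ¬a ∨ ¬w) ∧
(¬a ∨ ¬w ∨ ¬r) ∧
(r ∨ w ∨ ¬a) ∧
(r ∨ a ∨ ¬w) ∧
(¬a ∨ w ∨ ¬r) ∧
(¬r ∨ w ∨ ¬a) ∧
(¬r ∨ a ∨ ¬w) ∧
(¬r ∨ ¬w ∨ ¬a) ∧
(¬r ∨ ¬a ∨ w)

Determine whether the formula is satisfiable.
No

No, the formula is not satisfiable.

No assignment of truth values to the variables can make all 18 clauses true simultaneously.

The formula is UNSAT (unsatisfiable).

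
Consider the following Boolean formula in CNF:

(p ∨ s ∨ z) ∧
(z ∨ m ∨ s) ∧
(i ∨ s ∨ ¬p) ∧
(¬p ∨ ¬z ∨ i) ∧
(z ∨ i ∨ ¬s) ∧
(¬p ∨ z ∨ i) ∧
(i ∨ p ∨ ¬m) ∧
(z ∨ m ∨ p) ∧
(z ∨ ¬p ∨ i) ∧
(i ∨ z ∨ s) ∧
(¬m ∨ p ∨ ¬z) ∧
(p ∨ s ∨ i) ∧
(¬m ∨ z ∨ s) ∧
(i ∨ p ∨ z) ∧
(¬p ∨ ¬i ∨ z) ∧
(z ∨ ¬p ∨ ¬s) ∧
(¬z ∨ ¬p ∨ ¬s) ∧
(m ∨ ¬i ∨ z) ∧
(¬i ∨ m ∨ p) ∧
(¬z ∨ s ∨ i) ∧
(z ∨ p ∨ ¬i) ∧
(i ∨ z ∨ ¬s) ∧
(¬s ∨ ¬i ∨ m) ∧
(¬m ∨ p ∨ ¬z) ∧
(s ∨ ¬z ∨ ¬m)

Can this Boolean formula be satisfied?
Yes

Yes, the formula is satisfiable.

One satisfying assignment is: p=True, z=True, s=False, i=True, m=False

Verification: With this assignment, all 25 clauses evaluate to true.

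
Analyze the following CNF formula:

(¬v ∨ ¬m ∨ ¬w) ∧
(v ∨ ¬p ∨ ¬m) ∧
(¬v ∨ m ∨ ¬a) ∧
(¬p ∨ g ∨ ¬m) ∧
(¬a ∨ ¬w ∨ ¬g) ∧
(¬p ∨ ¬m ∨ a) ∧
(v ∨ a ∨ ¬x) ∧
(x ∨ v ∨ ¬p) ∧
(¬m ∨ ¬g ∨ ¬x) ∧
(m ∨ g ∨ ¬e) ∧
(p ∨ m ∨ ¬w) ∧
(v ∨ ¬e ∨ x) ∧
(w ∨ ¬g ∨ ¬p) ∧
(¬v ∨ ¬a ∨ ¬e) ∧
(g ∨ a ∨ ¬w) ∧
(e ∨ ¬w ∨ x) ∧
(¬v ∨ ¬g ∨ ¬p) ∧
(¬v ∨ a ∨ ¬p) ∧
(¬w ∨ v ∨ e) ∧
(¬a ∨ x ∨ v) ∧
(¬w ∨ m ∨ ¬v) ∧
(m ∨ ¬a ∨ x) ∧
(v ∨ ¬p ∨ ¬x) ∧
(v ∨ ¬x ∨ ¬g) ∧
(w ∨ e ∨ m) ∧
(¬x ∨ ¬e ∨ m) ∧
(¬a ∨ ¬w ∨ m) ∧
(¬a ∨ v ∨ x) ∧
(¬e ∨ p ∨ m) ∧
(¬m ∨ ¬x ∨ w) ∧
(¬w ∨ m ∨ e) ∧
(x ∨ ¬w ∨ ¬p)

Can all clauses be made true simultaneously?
Yes

Yes, the formula is satisfiable.

One satisfying assignment is: a=False, m=True, e=False, v=False, x=False, g=False, p=False, w=False

Verification: With this assignment, all 32 clauses evaluate to true.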